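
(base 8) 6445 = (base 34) 2ux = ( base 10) 3365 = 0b110100100101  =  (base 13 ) 16BB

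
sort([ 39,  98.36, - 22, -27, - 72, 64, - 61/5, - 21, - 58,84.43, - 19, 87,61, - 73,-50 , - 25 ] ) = [ - 73 ,-72, - 58, - 50, - 27,-25 , - 22 , - 21 ,  -  19, - 61/5 , 39, 61,  64, 84.43, 87, 98.36]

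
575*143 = 82225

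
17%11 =6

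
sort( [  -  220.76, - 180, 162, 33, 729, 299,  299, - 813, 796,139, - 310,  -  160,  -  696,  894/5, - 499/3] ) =[ - 813, - 696, - 310, - 220.76, - 180, - 499/3,  -  160, 33,139,162, 894/5, 299, 299,729, 796 ] 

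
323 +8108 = 8431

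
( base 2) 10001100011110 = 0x231E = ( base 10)8990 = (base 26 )D7K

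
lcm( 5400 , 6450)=232200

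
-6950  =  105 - 7055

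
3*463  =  1389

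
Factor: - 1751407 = - 7^2*31^1*1153^1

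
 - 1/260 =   -  1/260 = -  0.00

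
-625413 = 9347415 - 9972828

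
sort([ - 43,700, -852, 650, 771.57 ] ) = [ - 852,- 43, 650, 700, 771.57]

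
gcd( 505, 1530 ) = 5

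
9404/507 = 18 + 278/507 = 18.55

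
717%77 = 24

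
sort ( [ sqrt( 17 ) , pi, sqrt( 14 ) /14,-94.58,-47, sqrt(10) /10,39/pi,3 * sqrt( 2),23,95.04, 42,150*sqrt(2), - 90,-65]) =[ - 94.58,- 90,-65, - 47, sqrt(14) /14,sqrt( 10) /10,pi, sqrt (17),3*sqrt( 2),39/pi , 23,42,95.04, 150*sqrt( 2 )]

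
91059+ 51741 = 142800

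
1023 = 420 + 603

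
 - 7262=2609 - 9871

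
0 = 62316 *0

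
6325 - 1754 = 4571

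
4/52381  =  4/52381 = 0.00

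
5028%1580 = 288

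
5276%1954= 1368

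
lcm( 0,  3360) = 0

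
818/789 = 1+29/789 =1.04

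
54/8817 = 18/2939  =  0.01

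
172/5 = 172/5 = 34.40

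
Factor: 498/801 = 166/267  =  2^1*3^(-1 ) * 83^1*89^( - 1)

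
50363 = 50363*1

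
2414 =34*71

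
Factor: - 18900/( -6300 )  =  3 = 3^1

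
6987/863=6987/863  =  8.10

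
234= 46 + 188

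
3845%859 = 409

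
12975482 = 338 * 38389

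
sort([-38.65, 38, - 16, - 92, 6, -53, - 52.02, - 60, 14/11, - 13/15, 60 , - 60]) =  [ - 92, - 60 , - 60, - 53, - 52.02  , - 38.65,-16 ,-13/15, 14/11, 6, 38, 60]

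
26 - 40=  - 14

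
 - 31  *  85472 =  - 2649632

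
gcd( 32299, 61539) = 1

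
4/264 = 1/66 = 0.02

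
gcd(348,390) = 6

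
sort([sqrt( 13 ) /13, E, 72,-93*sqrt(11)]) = [ - 93 *sqrt( 11) , sqrt( 13 ) /13, E, 72]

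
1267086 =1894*669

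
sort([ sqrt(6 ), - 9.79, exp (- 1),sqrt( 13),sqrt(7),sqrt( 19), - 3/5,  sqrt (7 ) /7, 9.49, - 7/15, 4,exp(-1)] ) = [-9.79,-3/5,-7/15, exp (  -  1), exp(-1 ),  sqrt( 7 ) /7, sqrt( 6), sqrt (7), sqrt(13), 4, sqrt (19), 9.49 ] 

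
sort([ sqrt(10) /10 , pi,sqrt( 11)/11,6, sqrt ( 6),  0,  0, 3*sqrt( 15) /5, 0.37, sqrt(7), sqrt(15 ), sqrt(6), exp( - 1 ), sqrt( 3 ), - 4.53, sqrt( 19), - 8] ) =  [ - 8, - 4.53, 0, 0 , sqrt( 11 )/11,  sqrt( 10 ) /10, exp( - 1 ), 0.37, sqrt (3), 3 * sqrt( 15) /5 , sqrt( 6 ), sqrt( 6 ), sqrt(7), pi,sqrt(15 ) , sqrt( 19), 6] 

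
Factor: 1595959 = 709^1 * 2251^1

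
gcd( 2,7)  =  1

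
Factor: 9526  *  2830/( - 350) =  - 2^1*5^( - 1)*7^ ( - 1)*11^1*283^1 *433^1  =  - 2695858/35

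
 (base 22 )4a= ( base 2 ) 1100010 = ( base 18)58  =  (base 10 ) 98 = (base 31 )35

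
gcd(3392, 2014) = 106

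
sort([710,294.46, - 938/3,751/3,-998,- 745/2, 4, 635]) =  [ - 998, -745/2, - 938/3,4 , 751/3, 294.46,635,710]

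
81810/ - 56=-1461 + 3/28 =- 1460.89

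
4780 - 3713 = 1067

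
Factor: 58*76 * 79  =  348232 = 2^3*19^1 * 29^1*79^1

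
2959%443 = 301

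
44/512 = 11/128=0.09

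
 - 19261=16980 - 36241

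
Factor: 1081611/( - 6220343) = -3^2*47^1*2557^1  *  6220343^( - 1 )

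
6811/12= 567 + 7/12 = 567.58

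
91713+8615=100328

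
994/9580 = 497/4790 = 0.10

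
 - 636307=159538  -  795845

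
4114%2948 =1166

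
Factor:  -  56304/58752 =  - 2^(-3)*3^( - 1 ) * 23^1 = - 23/24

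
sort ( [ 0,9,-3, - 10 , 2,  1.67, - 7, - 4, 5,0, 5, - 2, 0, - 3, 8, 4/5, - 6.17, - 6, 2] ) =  [ - 10, - 7, - 6.17, - 6, - 4, - 3, - 3, - 2, 0 , 0, 0, 4/5,1.67, 2, 2,5 , 5, 8, 9 ] 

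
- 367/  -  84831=367/84831 = 0.00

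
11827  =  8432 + 3395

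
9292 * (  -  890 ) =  - 8269880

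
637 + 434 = 1071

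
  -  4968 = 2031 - 6999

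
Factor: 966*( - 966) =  - 933156 = - 2^2 *3^2 * 7^2 *23^2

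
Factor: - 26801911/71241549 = -3^( - 1)*17^1*1576583^1*23747183^(  -  1 ) 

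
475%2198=475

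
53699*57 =3060843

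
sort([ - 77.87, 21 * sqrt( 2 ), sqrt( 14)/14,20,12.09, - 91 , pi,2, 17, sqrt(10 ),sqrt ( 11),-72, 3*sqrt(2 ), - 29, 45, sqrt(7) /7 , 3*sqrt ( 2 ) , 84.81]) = [ - 91, - 77.87, - 72, - 29 , sqrt( 14) /14,  sqrt( 7)/7, 2,pi, sqrt( 10 ),  sqrt ( 11 ), 3 * sqrt(2 ),3 * sqrt(2 ) , 12.09 , 17,20, 21*sqrt(  2 ), 45,84.81 ]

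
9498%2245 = 518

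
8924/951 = 8924/951 = 9.38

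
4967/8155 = 4967/8155 = 0.61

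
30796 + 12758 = 43554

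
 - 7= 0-7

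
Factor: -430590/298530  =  - 3^(  -  1)* 107^( -1)*463^1= - 463/321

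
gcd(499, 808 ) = 1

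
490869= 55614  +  435255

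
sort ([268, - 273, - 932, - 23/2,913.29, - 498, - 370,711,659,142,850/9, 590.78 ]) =[  -  932, - 498,-370,  -  273, -23/2,850/9,142,268 , 590.78,659, 711,  913.29] 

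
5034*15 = 75510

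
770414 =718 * 1073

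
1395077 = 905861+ 489216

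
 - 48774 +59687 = 10913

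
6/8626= 3/4313=0.00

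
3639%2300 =1339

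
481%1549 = 481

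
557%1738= 557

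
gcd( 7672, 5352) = 8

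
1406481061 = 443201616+963279445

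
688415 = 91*7565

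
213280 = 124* 1720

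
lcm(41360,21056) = 1158080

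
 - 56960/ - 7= 8137 + 1/7 = 8137.14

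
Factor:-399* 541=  - 3^1*7^1*19^1 * 541^1=- 215859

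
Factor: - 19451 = -53^1*367^1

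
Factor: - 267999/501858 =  - 2^( - 1)*3^( - 1)*7^( - 2 )*157^1 = - 157/294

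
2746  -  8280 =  - 5534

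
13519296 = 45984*294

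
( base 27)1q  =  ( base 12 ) 45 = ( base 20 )2D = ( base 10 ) 53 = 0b110101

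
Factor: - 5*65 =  - 325 = -5^2*13^1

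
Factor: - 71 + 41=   -  30 = - 2^1*3^1*5^1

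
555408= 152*3654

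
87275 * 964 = 84133100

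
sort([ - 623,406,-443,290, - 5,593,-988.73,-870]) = [ - 988.73 ,-870,-623,-443,  -  5, 290, 406,593] 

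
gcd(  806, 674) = 2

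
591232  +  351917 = 943149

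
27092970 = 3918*6915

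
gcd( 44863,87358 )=1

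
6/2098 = 3/1049 = 0.00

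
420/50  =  8 + 2/5   =  8.40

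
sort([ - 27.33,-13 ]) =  [ - 27.33 , - 13 ]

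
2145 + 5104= 7249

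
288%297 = 288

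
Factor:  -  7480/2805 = -2^3*3^( - 1) = - 8/3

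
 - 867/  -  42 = 289/14=20.64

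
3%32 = 3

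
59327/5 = 11865 + 2/5 = 11865.40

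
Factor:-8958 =-2^1*3^1 * 1493^1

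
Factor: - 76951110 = - 2^1*3^1*5^1 * 151^1*16987^1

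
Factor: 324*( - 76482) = -24780168 = - 2^3*3^6* 7^1*607^1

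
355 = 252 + 103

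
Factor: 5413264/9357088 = 2^(-1 )*13^( - 1)*83^(-1)*193^1*271^(-1)*1753^1  =  338329/584818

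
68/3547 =68/3547 = 0.02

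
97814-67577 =30237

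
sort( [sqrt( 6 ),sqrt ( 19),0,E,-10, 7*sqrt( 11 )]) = [ - 10,0,sqrt( 6),E, sqrt( 19 ),7*sqrt( 11)] 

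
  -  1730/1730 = -1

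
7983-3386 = 4597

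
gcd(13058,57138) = 2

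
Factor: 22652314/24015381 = 2^1 * 3^( - 1 )*13^(-1)*23^( - 1) *41^( - 1)*43^1 *653^ (  -  1 )*263399^1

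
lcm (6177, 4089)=290319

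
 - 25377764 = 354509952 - 379887716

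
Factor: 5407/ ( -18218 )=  - 2^( - 1 )*5407^1 * 9109^( - 1) 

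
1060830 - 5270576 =-4209746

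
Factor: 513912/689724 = 2^1*3^( - 1)*17^(-1 ) * 19^1 = 38/51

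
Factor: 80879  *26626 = 2153484254 =2^1 * 31^1 * 2609^1*13313^1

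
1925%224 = 133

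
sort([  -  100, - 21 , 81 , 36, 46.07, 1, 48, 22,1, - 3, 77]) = [ - 100, - 21, - 3, 1,1,22, 36, 46.07, 48, 77,81] 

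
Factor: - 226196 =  - 2^2*193^1*293^1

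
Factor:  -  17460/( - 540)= 97/3 = 3^( - 1)*97^1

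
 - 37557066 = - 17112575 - 20444491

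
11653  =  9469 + 2184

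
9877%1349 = 434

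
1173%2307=1173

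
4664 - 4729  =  - 65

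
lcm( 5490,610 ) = 5490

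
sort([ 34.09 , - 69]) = [ - 69,34.09 ] 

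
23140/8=5785/2  =  2892.50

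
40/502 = 20/251  =  0.08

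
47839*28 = 1339492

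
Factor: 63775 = 5^2*2551^1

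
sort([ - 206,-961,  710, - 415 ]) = [-961, - 415, - 206,710 ] 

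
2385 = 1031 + 1354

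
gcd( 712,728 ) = 8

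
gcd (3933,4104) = 171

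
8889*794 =7057866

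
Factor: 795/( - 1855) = -3/7= - 3^1*7^( - 1)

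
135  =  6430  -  6295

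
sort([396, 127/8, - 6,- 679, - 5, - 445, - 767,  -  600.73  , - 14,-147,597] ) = [-767, - 679, - 600.73,-445, - 147,  -  14, - 6 , - 5, 127/8,396  ,  597] 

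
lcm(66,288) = 3168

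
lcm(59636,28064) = 477088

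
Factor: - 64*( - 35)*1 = 2240 = 2^6*5^1 *7^1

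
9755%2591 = 1982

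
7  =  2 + 5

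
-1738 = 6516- 8254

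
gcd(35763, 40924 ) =13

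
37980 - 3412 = 34568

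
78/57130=39/28565 = 0.00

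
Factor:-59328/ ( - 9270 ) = 2^5*5^(-1) = 32/5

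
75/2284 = 75/2284 = 0.03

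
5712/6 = 952 = 952.00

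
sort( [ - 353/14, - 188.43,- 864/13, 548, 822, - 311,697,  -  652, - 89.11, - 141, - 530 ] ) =[ - 652,-530, - 311, - 188.43, - 141, - 89.11, - 864/13,-353/14,548, 697, 822] 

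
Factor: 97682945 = 5^1*139^1*140551^1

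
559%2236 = 559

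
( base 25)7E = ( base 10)189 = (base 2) 10111101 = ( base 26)77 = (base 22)8D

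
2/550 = 1/275 = 0.00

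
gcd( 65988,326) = 2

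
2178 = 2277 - 99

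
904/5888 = 113/736= 0.15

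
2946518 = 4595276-1648758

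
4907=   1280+3627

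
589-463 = 126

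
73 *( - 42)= -3066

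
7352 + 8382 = 15734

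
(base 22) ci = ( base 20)E2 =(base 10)282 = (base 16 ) 11A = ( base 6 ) 1150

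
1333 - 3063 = -1730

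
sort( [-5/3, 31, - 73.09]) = [ - 73.09,-5/3, 31]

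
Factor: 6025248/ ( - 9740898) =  - 2^4*3^( - 5 )*17^( - 1 )*131^(-1)*20921^1 = -334736/541161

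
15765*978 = 15418170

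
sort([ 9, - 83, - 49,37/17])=[ - 83, - 49,37/17,9] 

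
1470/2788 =735/1394= 0.53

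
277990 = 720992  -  443002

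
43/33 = 43/33 = 1.30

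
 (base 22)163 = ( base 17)227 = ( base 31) ju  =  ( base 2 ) 1001101011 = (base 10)619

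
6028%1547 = 1387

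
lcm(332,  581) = 2324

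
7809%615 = 429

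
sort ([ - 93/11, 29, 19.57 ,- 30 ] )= [-30 , - 93/11, 19.57,29] 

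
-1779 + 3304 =1525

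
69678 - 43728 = 25950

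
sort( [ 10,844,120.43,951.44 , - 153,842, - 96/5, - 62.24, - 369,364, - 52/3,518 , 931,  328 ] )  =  [  -  369, - 153, - 62.24,-96/5,-52/3, 10, 120.43 , 328, 364,518,842 , 844,931,951.44]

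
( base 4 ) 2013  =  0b10000111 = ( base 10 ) 135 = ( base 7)252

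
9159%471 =210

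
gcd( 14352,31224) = 24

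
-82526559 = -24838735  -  57687824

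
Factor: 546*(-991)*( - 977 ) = 2^1*3^1*7^1*13^1 * 977^1 * 991^1 = 528641022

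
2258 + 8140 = 10398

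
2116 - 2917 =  -801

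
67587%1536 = 3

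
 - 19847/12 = - 19847/12 = - 1653.92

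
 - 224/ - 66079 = 224/66079  =  0.00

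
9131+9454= 18585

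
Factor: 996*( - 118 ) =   -  117528 = - 2^3*3^1 * 59^1  *  83^1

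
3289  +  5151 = 8440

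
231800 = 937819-706019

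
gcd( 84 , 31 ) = 1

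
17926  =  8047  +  9879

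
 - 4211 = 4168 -8379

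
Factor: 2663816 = 2^3*433^1 * 769^1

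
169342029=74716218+94625811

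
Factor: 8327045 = 5^1*1123^1*1483^1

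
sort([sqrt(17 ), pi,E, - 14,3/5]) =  [ - 14,  3/5, E,pi , sqrt(17 )] 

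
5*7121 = 35605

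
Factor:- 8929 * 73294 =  -654442126 = - 2^1 * 13^1*2819^1 * 8929^1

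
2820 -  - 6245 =9065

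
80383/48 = 1674 + 31/48 = 1674.65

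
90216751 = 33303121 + 56913630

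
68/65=1+3/65 = 1.05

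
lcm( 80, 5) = 80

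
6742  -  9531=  -2789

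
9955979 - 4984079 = 4971900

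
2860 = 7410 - 4550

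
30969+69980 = 100949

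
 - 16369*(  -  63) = 1031247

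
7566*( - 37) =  - 279942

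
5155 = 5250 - 95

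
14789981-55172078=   -  40382097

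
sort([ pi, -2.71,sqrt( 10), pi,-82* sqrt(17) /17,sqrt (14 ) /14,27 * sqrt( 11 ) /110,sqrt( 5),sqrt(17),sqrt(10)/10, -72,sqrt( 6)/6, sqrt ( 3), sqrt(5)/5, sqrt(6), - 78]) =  [ -78, - 72, - 82*sqrt( 17)/17, - 2.71,sqrt( 14)/14, sqrt( 10)/10,sqrt( 6 ) /6,sqrt( 5) /5,  27*sqrt( 11)/110, sqrt(3 ),sqrt(5),  sqrt(6),pi, pi,sqrt( 10), sqrt(17) ] 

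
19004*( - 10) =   -  190040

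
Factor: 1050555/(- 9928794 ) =-350185/3309598 = - 2^( - 1 )*5^1*11^1*6367^1*1654799^(-1 )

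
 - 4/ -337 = 4/337 = 0.01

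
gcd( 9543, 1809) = 3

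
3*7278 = 21834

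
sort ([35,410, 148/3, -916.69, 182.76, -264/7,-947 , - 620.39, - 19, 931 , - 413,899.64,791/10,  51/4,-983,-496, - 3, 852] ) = [  -  983,  -  947, - 916.69  ,  -  620.39, - 496, - 413, - 264/7, - 19, - 3,51/4,35,148/3,791/10,  182.76, 410,852 , 899.64 , 931]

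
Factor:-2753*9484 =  - 26109452 = -2^2 * 2371^1*2753^1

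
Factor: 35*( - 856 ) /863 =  - 2^3*5^1*7^1 * 107^1 *863^ ( - 1) = - 29960/863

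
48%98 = 48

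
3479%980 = 539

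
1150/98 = 575/49 = 11.73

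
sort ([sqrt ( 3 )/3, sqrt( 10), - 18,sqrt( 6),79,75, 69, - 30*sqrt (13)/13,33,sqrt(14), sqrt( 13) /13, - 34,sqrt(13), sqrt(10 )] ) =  [ - 34, - 18,-30*sqrt(13)/13,sqrt( 13)/13, sqrt(3 )/3,  sqrt( 6), sqrt(10),sqrt( 10),sqrt( 13 ), sqrt(14),33,69,75,79]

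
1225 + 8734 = 9959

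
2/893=2/893 = 0.00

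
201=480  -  279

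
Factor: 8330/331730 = 17/677  =  17^1 * 677^( - 1 ) 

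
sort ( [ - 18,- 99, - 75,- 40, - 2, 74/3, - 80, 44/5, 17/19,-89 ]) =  [ - 99,  -  89, - 80, - 75, - 40,  -  18,-2, 17/19, 44/5, 74/3 ] 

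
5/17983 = 5/17983 = 0.00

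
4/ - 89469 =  - 1 + 89465/89469 = - 0.00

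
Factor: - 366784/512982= - 183392/256491 = - 2^5*3^( - 2)*11^1 * 521^1*28499^( - 1)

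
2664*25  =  66600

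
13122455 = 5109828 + 8012627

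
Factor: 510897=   3^1* 170299^1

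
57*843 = 48051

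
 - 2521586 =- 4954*509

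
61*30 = 1830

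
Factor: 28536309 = 3^2*19^1*109^1*1531^1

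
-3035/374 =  - 3035/374 = -8.11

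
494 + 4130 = 4624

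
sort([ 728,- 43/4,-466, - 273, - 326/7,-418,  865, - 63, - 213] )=[ - 466, -418 ,  -  273,-213 , - 63, - 326/7, - 43/4, 728, 865] 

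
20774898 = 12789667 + 7985231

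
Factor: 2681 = 7^1* 383^1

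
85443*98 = 8373414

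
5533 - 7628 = - 2095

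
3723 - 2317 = 1406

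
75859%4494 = 3955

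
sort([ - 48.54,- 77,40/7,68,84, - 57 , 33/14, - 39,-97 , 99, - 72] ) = [ - 97, - 77, - 72, - 57, - 48.54, - 39,33/14,  40/7,68,84,99 ] 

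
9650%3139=233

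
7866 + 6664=14530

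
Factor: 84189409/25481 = 83^( - 1)*307^(  -  1)*84189409^1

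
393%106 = 75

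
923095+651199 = 1574294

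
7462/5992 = 1 + 105/428 = 1.25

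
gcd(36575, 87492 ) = 1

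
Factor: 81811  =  23^1*3557^1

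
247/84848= 247/84848 = 0.00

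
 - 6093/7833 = - 2031/2611 = - 0.78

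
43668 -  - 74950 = 118618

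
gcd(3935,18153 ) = 1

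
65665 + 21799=87464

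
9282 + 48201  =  57483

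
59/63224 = 59/63224 = 0.00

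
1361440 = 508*2680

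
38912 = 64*608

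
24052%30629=24052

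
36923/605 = 61 +18/605   =  61.03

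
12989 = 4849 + 8140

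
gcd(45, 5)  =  5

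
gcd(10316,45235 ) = 1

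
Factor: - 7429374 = -2^1*3^3*17^1*8093^1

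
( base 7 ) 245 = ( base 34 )3t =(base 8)203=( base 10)131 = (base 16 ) 83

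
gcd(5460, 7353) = 3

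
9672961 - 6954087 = 2718874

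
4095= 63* 65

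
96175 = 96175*1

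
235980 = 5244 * 45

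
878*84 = 73752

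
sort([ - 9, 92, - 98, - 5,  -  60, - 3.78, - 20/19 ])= [ - 98, - 60,-9,- 5, - 3.78, - 20/19, 92 ]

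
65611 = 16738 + 48873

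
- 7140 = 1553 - 8693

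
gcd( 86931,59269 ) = 1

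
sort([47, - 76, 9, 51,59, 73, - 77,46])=[ - 77, - 76, 9,46,47, 51, 59,73]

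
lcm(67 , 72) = 4824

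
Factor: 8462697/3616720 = 2^ ( - 4 )*3^1*5^( - 1 )*53^( - 1)*853^( - 1 )*2820899^1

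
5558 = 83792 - 78234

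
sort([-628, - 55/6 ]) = [ - 628 , - 55/6 ]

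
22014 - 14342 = 7672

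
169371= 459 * 369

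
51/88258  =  51/88258 = 0.00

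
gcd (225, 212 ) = 1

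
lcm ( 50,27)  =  1350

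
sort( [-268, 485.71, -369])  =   [ - 369,-268, 485.71 ] 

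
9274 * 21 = 194754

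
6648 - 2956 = 3692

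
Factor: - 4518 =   -  2^1*3^2  *  251^1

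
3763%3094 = 669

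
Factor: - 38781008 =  - 2^4*7^1*346259^1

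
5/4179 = 5/4179 = 0.00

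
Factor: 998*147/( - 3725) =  -146706/3725 = -2^1*3^1*5^(- 2 )*7^2* 149^( - 1)*499^1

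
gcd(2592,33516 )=36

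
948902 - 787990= 160912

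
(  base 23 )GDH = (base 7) 34412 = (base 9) 13035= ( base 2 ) 10001001001100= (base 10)8780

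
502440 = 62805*8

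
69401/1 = 69401 = 69401.00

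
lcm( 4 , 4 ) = 4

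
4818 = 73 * 66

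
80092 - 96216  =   - 16124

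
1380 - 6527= - 5147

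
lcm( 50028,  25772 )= 850476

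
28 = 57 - 29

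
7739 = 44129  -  36390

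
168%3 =0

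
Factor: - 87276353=-87276353^1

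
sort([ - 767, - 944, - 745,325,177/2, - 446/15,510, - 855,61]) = [ - 944, - 855,-767, -745, - 446/15,61,177/2, 325 , 510]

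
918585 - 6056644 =-5138059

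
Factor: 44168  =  2^3*5521^1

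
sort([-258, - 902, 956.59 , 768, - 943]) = [ - 943,  -  902, - 258, 768, 956.59]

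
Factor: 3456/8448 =2^(  -  1 )*3^2 *11^( - 1 )=9/22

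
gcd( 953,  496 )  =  1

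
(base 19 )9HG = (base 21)82I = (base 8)7004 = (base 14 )1444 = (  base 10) 3588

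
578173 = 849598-271425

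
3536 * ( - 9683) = - 34239088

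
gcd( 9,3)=3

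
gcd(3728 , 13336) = 8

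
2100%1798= 302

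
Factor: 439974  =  2^1*3^2*24443^1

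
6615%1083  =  117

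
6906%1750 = 1656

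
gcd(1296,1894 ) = 2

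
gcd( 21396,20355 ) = 3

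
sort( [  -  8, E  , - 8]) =[-8,-8,  E] 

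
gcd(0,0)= 0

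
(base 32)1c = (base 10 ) 44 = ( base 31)1D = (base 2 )101100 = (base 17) 2a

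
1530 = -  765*( - 2) 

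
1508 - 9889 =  - 8381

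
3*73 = 219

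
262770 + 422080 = 684850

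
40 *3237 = 129480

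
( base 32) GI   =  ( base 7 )1355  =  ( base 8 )1022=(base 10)530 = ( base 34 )FK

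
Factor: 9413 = 9413^1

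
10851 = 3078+7773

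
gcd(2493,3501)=9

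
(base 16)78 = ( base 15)80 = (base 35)3F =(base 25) 4k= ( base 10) 120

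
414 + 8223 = 8637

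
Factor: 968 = 2^3 * 11^2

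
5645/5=1129  =  1129.00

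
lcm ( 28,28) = 28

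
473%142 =47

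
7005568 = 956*7328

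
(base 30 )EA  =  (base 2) 110101110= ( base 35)CA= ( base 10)430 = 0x1ae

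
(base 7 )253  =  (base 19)73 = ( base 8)210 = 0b10001000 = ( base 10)136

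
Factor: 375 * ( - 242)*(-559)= 50729250 = 2^1*3^1*5^3*11^2*13^1* 43^1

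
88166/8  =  44083/4 =11020.75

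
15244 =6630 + 8614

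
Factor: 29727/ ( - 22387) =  - 3^4*61^( - 1) = -81/61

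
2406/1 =2406 = 2406.00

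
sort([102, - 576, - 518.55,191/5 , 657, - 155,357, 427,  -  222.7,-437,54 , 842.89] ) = [-576, - 518.55, -437,-222.7, - 155, 191/5, 54,  102, 357,427 , 657, 842.89]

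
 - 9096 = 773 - 9869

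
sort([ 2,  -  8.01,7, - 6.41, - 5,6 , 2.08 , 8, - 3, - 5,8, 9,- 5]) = [ - 8.01, - 6.41, - 5, - 5, - 5 , -3 , 2,2.08,6, 7, 8, 8,  9] 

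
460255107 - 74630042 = 385625065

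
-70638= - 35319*2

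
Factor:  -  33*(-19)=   3^1*11^1 * 19^1 = 627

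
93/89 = 93/89 = 1.04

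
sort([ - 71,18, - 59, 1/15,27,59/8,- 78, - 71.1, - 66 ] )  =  [ - 78, - 71.1,  -  71, - 66,- 59,1/15, 59/8, 18,  27] 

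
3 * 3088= 9264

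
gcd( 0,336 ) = 336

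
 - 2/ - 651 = 2/651 = 0.00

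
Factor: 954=2^1*3^2*53^1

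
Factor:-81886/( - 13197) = 2^1*3^( - 1 )*7^1*53^( - 1) * 83^ ( - 1 )*5849^1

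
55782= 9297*6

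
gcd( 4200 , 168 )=168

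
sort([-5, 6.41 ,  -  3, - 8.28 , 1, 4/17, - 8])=[ - 8.28, - 8,- 5,- 3,4/17,  1, 6.41] 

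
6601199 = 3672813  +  2928386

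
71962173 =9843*7311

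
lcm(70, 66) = 2310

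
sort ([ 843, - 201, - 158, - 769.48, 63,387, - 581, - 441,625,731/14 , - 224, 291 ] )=[ - 769.48, - 581, - 441, - 224, - 201,-158, 731/14,63,291  ,  387, 625,843] 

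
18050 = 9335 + 8715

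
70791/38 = 1862 + 35/38 = 1862.92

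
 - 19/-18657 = 19/18657 = 0.00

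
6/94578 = 1/15763 = 0.00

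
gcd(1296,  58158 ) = 162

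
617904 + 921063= 1538967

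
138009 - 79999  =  58010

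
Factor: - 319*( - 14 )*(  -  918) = - 2^2*3^3*7^1*11^1*17^1*29^1=- 4099788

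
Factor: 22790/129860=2^(-1)*53^1 * 151^ ( - 1) = 53/302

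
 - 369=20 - 389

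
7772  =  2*3886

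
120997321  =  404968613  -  283971292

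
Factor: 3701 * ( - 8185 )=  - 5^1*1637^1 *3701^1 = -30292685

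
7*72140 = 504980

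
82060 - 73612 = 8448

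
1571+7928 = 9499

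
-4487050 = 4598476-9085526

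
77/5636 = 77/5636 = 0.01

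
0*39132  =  0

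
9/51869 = 9/51869 = 0.00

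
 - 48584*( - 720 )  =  34980480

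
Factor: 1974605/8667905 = 79^1*4999^1*1733581^(-1 ) = 394921/1733581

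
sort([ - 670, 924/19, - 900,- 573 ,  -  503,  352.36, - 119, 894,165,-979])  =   [-979,-900, - 670,-573,-503,-119,  924/19,165, 352.36,894]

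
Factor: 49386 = 2^1*3^1 * 8231^1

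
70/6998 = 35/3499 = 0.01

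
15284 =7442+7842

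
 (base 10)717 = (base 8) 1315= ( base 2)1011001101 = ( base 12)4b9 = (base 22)1ad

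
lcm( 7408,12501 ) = 200016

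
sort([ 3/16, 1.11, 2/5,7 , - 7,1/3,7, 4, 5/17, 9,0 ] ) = [ - 7,0, 3/16 , 5/17, 1/3, 2/5 , 1.11, 4, 7, 7 , 9]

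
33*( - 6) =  - 198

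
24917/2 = 12458+1/2 = 12458.50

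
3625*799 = 2896375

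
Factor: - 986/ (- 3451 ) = 2/7 = 2^1 * 7^( - 1) 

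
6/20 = 3/10 = 0.30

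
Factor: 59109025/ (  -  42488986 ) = - 2^( - 1)*5^2*1559^ (  -  1)*13627^( - 1 )*2364361^1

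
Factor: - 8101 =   -  8101^1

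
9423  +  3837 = 13260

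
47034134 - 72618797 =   -  25584663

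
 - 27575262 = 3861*( - 7142) 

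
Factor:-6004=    -2^2*19^1 * 79^1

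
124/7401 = 124/7401  =  0.02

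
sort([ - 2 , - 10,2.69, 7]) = [-10,-2 , 2.69, 7 ] 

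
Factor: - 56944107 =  - 3^3*11^1*109^1*1759^1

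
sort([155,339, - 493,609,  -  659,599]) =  [  -  659,-493,155,339,599, 609]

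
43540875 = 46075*945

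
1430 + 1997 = 3427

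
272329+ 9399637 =9671966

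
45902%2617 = 1413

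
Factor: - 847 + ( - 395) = - 1242=- 2^1*3^3*23^1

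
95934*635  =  60918090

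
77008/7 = 11001 +1/7 = 11001.14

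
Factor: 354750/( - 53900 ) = - 2^( - 1)*3^1 *5^1* 7^ ( - 2 )*43^1 = - 645/98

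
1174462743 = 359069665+815393078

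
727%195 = 142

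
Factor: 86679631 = 86679631^1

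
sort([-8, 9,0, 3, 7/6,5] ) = [ - 8, 0,7/6,  3, 5,9]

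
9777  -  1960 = 7817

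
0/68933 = 0=0.00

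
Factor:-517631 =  - 431^1*1201^1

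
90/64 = 1+ 13/32 = 1.41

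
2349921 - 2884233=  -  534312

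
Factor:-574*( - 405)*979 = 2^1*3^4 * 5^1 * 7^1*11^1*41^1*89^1 = 227588130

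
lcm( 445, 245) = 21805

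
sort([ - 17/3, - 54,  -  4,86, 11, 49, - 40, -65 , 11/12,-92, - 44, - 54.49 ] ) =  [ - 92, - 65, - 54.49, - 54, - 44, - 40, - 17/3, - 4,  11/12,11, 49,86 ]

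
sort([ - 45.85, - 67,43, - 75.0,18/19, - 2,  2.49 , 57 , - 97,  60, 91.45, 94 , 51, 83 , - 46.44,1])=[ - 97,-75.0,- 67,-46.44, - 45.85, - 2 , 18/19 , 1 , 2.49, 43 , 51,57 , 60, 83,  91.45,94]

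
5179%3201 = 1978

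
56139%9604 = 8119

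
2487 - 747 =1740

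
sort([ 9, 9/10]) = [ 9/10, 9] 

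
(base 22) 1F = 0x25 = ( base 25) 1C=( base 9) 41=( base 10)37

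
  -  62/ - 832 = 31/416 = 0.07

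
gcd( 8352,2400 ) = 96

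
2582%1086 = 410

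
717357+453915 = 1171272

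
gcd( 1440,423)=9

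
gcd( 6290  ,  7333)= 1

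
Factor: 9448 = 2^3*1181^1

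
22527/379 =22527/379= 59.44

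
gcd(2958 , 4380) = 6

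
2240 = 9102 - 6862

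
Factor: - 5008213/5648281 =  - 7^1*29^1*24671^1*5648281^ (- 1 )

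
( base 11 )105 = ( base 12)A6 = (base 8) 176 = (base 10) 126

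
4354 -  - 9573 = 13927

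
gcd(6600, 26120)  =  40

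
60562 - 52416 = 8146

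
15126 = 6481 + 8645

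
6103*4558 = 27817474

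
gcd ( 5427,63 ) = 9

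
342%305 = 37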